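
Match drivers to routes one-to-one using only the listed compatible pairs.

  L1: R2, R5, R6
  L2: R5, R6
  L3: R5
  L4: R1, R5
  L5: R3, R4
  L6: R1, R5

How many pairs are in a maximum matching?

5

Unit-capacity flow: source→left, listed edges, right→sink; max matching = max flow.
Augmenting path L1→R2 (+1); matched 1.
Augmenting path L2→R5 (+1); matched 2.
Augmenting path L4→R1 (+1); matched 3.
Augmenting path L5→R3 (+1); matched 4.
Augmenting path L3→R5→L2→R6 (+1); matched 5.
No augmenting path remains; maximum matching = 5.
König certificate: {L1, L2, L5, R1, R5} is a vertex cover of size 5 (every listed pair touches it), so no matching can be larger.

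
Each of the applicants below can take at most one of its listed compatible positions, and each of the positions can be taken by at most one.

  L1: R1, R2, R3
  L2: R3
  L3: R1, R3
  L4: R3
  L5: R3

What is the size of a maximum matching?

Unit-capacity flow: source→left, listed edges, right→sink; max matching = max flow.
Augmenting path L1→R1 (+1); matched 1.
Augmenting path L2→R3 (+1); matched 2.
Augmenting path L3→R1→L1→R2 (+1); matched 3.
No augmenting path remains; maximum matching = 3.
König certificate: {L1, L3, R3} is a vertex cover of size 3 (every listed pair touches it), so no matching can be larger.

3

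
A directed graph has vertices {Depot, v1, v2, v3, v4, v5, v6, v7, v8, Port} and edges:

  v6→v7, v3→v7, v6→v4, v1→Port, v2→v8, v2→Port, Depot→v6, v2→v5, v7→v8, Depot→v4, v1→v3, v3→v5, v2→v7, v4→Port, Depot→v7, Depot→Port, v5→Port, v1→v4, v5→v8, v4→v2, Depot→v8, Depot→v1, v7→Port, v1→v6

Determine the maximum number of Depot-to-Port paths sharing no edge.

Assign every edge capacity 1; by Menger, the answer equals the max flow.
Path Depot→Port (+1); total 1.
Path Depot→v1→Port (+1); total 2.
Path Depot→v4→Port (+1); total 3.
Path Depot→v7→Port (+1); total 4.
Path Depot→v6→v4→v2→Port (+1); total 5.
No residual Depot→Port path; max flow = 5.
Certifying cut of size 5: {Depot→Port, Depot→v1, Depot→v4, Depot→v6, Depot→v7}.

5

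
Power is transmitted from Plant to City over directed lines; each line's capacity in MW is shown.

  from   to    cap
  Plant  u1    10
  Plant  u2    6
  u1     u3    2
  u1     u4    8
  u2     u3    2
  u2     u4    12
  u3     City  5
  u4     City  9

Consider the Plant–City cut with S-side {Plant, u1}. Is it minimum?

No — its capacity is 16, but the minimum cut has capacity 13.

Given cut capacity: 6 + 2 + 8 = 16.
Augment Plant→u1→u3→City: bottleneck 2, flow now 2.
Augment Plant→u1→u4→City: bottleneck 8, flow now 10.
Augment Plant→u2→u3→City: bottleneck 2, flow now 12.
Augment Plant→u2→u4→City: bottleneck 1, flow now 13.
No augmenting path remains; maximum flow = 13.
In the residual graph, reachable from Plant: {Plant, u1, u2, u4}.
Min-cut edges: u1→u3 (2), u2→u3 (2), u4→City (9); capacity 2 + 2 + 9 = 13.
Cut capacity 16 exceeds the max flow 13, so it is not minimum.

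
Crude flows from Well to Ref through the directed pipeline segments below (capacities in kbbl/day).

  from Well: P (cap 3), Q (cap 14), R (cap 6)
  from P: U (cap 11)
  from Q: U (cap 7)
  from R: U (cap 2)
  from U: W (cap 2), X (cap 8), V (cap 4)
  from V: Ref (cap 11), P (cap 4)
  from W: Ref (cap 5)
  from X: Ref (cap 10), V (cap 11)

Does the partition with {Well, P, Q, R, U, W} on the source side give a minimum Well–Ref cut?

No — its capacity is 17, but the minimum cut has capacity 12.

Given cut capacity: 4 + 8 + 5 = 17.
Augment Well→P→U→V→Ref: bottleneck 3, flow now 3.
Augment Well→Q→U→V→Ref: bottleneck 1, flow now 4.
Augment Well→Q→U→W→Ref: bottleneck 2, flow now 6.
Augment Well→Q→U→X→Ref: bottleneck 4, flow now 10.
Augment Well→R→U→X→Ref: bottleneck 2, flow now 12.
No augmenting path remains; maximum flow = 12.
In the residual graph, reachable from Well: {Well, Q, R}.
Min-cut edges: Well→P (3), Q→U (7), R→U (2); capacity 3 + 7 + 2 = 12.
Cut capacity 17 exceeds the max flow 12, so it is not minimum.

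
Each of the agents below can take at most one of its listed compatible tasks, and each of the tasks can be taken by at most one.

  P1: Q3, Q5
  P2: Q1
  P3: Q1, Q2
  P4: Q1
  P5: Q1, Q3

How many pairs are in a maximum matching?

4

Unit-capacity flow: source→left, listed edges, right→sink; max matching = max flow.
Augmenting path P1→Q3 (+1); matched 1.
Augmenting path P2→Q1 (+1); matched 2.
Augmenting path P3→Q2 (+1); matched 3.
Augmenting path P5→Q3→P1→Q5 (+1); matched 4.
No augmenting path remains; maximum matching = 4.
König certificate: {P1, P3, P5, Q1} is a vertex cover of size 4 (every listed pair touches it), so no matching can be larger.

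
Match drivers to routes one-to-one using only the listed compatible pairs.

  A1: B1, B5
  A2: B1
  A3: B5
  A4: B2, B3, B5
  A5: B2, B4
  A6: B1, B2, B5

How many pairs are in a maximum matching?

Unit-capacity flow: source→left, listed edges, right→sink; max matching = max flow.
Augmenting path A1→B1 (+1); matched 1.
Augmenting path A3→B5 (+1); matched 2.
Augmenting path A4→B2 (+1); matched 3.
Augmenting path A5→B4 (+1); matched 4.
Augmenting path A6→B2→A4→B3 (+1); matched 5.
No augmenting path remains; maximum matching = 5.
König certificate: {A4, A5, A6, B1, B5} is a vertex cover of size 5 (every listed pair touches it), so no matching can be larger.

5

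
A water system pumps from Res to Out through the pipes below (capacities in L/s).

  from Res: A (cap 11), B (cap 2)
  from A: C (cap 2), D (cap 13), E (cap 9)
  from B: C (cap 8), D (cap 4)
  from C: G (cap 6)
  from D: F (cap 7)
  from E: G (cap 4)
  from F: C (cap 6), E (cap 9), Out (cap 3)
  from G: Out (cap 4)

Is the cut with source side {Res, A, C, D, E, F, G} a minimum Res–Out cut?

No — its capacity is 9, but the minimum cut has capacity 7.

Given cut capacity: 2 + 3 + 4 = 9.
Augment Res→A→C→G→Out: bottleneck 2, flow now 2.
Augment Res→A→D→F→Out: bottleneck 3, flow now 5.
Augment Res→A→E→G→Out: bottleneck 2, flow now 7.
No augmenting path remains; maximum flow = 7.
In the residual graph, reachable from Res: {Res, A, B, C, D, E, F, G}.
Min-cut edges: F→Out (3), G→Out (4); capacity 3 + 4 = 7.
Cut capacity 9 exceeds the max flow 7, so it is not minimum.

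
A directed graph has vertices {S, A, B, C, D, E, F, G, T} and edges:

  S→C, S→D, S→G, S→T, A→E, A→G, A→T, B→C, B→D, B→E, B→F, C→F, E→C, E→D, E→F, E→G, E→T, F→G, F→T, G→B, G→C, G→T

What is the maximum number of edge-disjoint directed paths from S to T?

3

Assign every edge capacity 1; by Menger, the answer equals the max flow.
Path S→T (+1); total 1.
Path S→G→T (+1); total 2.
Path S→C→F→T (+1); total 3.
No residual S→T path; max flow = 3.
Certifying cut of size 3: {S→C, S→G, S→T}.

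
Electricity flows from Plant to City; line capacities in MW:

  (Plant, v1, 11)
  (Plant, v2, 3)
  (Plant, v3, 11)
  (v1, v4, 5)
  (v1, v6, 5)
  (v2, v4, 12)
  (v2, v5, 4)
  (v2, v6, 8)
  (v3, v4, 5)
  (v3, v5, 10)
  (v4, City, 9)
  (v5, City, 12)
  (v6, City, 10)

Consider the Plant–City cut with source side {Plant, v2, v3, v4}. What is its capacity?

42

Edges leaving {Plant, v2, v3, v4}: Plant→v1 (11), v2→v5 (4), v2→v6 (8), v3→v5 (10), v4→City (9).
Cut capacity = 11 + 4 + 8 + 10 + 9 = 42.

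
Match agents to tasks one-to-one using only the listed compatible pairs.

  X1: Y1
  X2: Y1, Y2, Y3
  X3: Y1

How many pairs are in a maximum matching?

Unit-capacity flow: source→left, listed edges, right→sink; max matching = max flow.
Augmenting path X1→Y1 (+1); matched 1.
Augmenting path X2→Y2 (+1); matched 2.
No augmenting path remains; maximum matching = 2.
König certificate: {X2, Y1} is a vertex cover of size 2 (every listed pair touches it), so no matching can be larger.

2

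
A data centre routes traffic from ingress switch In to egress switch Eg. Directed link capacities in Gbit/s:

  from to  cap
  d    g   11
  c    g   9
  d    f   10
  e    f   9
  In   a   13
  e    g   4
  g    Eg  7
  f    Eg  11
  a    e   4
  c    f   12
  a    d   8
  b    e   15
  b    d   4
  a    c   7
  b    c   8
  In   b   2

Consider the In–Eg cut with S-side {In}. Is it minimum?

Given cut capacity: 13 + 2 = 15.
Augment In→a→c→f→Eg: bottleneck 7, flow now 7.
Augment In→a→d→f→Eg: bottleneck 4, flow now 11.
Augment In→a→d→g→Eg: bottleneck 2, flow now 13.
Augment In→b→c→g→Eg: bottleneck 2, flow now 15.
No augmenting path remains; maximum flow = 15.
Cut capacity 15 equals the max flow, so it is a minimum cut.

Yes — it is a minimum cut (capacity 15).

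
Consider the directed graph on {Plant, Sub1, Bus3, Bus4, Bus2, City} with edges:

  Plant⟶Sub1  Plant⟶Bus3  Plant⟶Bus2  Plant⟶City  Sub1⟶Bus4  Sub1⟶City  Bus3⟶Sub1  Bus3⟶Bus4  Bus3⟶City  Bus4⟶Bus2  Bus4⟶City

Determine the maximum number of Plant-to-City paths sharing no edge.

Assign every edge capacity 1; by Menger, the answer equals the max flow.
Path Plant→City (+1); total 1.
Path Plant→Sub1→City (+1); total 2.
Path Plant→Bus3→City (+1); total 3.
No residual Plant→City path; max flow = 3.
Certifying cut of size 3: {Plant→Bus3, Plant→City, Plant→Sub1}.

3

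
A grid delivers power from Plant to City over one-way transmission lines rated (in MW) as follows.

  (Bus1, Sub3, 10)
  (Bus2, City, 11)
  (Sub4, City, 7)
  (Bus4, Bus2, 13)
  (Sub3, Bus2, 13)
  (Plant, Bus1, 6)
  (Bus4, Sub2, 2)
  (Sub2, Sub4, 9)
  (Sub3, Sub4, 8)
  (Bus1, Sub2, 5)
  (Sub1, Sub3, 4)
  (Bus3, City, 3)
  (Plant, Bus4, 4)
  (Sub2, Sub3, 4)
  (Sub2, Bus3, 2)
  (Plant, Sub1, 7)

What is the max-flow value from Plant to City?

14

Augment Plant→Bus4→Bus2→City: bottleneck 4, flow now 4.
Augment Plant→Sub1→Sub3→Sub4→City: bottleneck 4, flow now 8.
Augment Plant→Bus1→Sub3→Sub4→City: bottleneck 3, flow now 11.
Augment Plant→Bus1→Sub3→Bus2→City: bottleneck 3, flow now 14.
No augmenting path remains; maximum flow = 14.
In the residual graph, reachable from Plant: {Plant, Sub1}.
Min-cut edges: Plant→Bus4 (4), Plant→Bus1 (6), Sub1→Sub3 (4); capacity 4 + 6 + 4 = 14.
This cut is saturated, so no flow can exceed 14.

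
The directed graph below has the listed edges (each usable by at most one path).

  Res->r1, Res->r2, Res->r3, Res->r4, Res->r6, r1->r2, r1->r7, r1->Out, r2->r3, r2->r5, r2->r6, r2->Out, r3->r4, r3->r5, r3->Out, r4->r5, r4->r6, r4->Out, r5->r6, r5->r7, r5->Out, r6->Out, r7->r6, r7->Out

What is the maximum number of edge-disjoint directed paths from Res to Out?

5

Assign every edge capacity 1; by Menger, the answer equals the max flow.
Path Res→r1→Out (+1); total 1.
Path Res→r2→Out (+1); total 2.
Path Res→r3→Out (+1); total 3.
Path Res→r4→Out (+1); total 4.
Path Res→r6→Out (+1); total 5.
No residual Res→Out path; max flow = 5.
Certifying cut of size 5: {Res→r1, Res→r2, Res→r3, Res→r4, Res→r6}.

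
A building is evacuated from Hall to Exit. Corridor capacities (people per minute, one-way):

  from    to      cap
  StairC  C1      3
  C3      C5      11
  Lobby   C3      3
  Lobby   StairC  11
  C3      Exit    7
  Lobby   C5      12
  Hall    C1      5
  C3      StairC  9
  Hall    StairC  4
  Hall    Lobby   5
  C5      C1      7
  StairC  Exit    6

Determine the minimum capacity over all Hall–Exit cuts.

Augment Hall→StairC→Exit: bottleneck 4, flow now 4.
Augment Hall→Lobby→C3→Exit: bottleneck 3, flow now 7.
Augment Hall→Lobby→StairC→Exit: bottleneck 2, flow now 9.
No augmenting path remains; maximum flow = 9.
By max-flow min-cut, the minimum cut capacity equals the max flow.
In the residual graph, reachable from Hall: {Hall, C1}.
Min-cut edges: Hall→Lobby (5), Hall→StairC (4); capacity 5 + 4 = 9.

9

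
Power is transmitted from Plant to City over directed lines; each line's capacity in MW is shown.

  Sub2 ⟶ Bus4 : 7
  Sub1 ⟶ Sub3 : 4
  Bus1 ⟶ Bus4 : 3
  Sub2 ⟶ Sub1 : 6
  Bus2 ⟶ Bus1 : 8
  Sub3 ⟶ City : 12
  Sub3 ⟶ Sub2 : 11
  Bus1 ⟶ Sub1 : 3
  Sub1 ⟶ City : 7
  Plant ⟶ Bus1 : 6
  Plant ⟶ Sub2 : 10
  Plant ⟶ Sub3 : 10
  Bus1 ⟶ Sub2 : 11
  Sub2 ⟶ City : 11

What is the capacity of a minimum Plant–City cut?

26

Augment Plant→Sub3→City: bottleneck 10, flow now 10.
Augment Plant→Sub2→City: bottleneck 10, flow now 20.
Augment Plant→Bus1→Sub2→City: bottleneck 1, flow now 21.
Augment Plant→Bus1→Sub1→City: bottleneck 3, flow now 24.
Augment Plant→Bus1→Sub2→Sub1→City: bottleneck 2, flow now 26.
No augmenting path remains; maximum flow = 26.
By max-flow min-cut, the minimum cut capacity equals the max flow.
In the residual graph, reachable from Plant: {Plant}.
Min-cut edges: Plant→Sub3 (10), Plant→Bus1 (6), Plant→Sub2 (10); capacity 10 + 6 + 10 = 26.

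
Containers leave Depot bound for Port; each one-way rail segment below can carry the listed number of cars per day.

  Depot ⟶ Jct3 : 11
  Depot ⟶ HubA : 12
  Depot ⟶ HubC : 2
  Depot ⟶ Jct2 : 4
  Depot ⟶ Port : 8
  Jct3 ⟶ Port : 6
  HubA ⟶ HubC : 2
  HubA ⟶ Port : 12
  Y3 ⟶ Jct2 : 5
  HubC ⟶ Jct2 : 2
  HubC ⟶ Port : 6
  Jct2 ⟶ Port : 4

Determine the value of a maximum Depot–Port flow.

Augment Depot→Port: bottleneck 8, flow now 8.
Augment Depot→Jct3→Port: bottleneck 6, flow now 14.
Augment Depot→HubA→Port: bottleneck 12, flow now 26.
Augment Depot→HubC→Port: bottleneck 2, flow now 28.
Augment Depot→Jct2→Port: bottleneck 4, flow now 32.
No augmenting path remains; maximum flow = 32.
In the residual graph, reachable from Depot: {Depot, Jct3}.
Min-cut edges: Depot→HubA (12), Depot→HubC (2), Depot→Jct2 (4), Depot→Port (8), Jct3→Port (6); capacity 12 + 2 + 4 + 8 + 6 = 32.
This cut is saturated, so no flow can exceed 32.

32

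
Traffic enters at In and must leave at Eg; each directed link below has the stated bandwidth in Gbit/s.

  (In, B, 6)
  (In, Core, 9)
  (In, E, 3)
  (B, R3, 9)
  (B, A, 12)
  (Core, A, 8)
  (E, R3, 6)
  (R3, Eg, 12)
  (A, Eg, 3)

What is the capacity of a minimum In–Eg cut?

Augment In→B→R3→Eg: bottleneck 6, flow now 6.
Augment In→Core→A→Eg: bottleneck 3, flow now 9.
Augment In→E→R3→Eg: bottleneck 3, flow now 12.
No augmenting path remains; maximum flow = 12.
By max-flow min-cut, the minimum cut capacity equals the max flow.
In the residual graph, reachable from In: {In, Core, A}.
Min-cut edges: In→B (6), In→E (3), A→Eg (3); capacity 6 + 3 + 3 = 12.

12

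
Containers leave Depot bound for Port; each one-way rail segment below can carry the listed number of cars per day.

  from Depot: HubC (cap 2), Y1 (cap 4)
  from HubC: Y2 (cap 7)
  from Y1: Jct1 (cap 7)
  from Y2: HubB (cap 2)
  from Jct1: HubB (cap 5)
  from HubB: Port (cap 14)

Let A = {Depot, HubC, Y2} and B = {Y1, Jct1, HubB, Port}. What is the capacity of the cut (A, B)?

Edges leaving {Depot, HubC, Y2}: Depot→Y1 (4), Y2→HubB (2).
Cut capacity = 4 + 2 = 6.

6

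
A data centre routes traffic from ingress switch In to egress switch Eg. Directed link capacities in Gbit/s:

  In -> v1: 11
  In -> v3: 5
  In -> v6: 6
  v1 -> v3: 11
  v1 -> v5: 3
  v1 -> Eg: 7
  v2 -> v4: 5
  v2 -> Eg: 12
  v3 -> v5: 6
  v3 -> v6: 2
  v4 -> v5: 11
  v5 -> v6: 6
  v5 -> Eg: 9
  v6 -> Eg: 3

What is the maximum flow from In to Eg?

19

Augment In→v1→Eg: bottleneck 7, flow now 7.
Augment In→v6→Eg: bottleneck 3, flow now 10.
Augment In→v1→v5→Eg: bottleneck 3, flow now 13.
Augment In→v3→v5→Eg: bottleneck 5, flow now 18.
Augment In→v1→v3→v5→Eg: bottleneck 1, flow now 19.
No augmenting path remains; maximum flow = 19.
In the residual graph, reachable from In: {In, v6}.
Min-cut edges: In→v1 (11), In→v3 (5), v6→Eg (3); capacity 11 + 5 + 3 = 19.
This cut is saturated, so no flow can exceed 19.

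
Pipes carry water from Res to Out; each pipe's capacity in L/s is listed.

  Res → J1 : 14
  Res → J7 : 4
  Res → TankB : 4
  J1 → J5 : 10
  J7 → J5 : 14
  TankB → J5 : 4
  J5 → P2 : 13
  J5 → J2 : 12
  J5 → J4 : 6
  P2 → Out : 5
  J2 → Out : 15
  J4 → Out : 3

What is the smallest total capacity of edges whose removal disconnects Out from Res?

18

Augment Res→J1→J5→P2→Out: bottleneck 5, flow now 5.
Augment Res→J1→J5→J2→Out: bottleneck 5, flow now 10.
Augment Res→J7→J5→J2→Out: bottleneck 4, flow now 14.
Augment Res→TankB→J5→J2→Out: bottleneck 3, flow now 17.
Augment Res→TankB→J5→J4→Out: bottleneck 1, flow now 18.
No augmenting path remains; maximum flow = 18.
By max-flow min-cut, the minimum cut capacity equals the max flow.
In the residual graph, reachable from Res: {Res, J1}.
Min-cut edges: Res→J7 (4), Res→TankB (4), J1→J5 (10); capacity 4 + 4 + 10 = 18.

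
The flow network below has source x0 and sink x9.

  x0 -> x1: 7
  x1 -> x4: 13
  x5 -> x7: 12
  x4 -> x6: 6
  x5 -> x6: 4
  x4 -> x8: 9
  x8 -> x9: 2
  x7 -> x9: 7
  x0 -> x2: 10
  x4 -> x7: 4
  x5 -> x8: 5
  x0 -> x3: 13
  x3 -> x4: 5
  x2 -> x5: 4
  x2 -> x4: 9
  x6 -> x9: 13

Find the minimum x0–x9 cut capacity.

16

Augment x0→x1→x4→x6→x9: bottleneck 6, flow now 6.
Augment x0→x1→x4→x7→x9: bottleneck 1, flow now 7.
Augment x0→x2→x4→x7→x9: bottleneck 3, flow now 10.
Augment x0→x2→x4→x8→x9: bottleneck 2, flow now 12.
Augment x0→x2→x5→x6→x9: bottleneck 4, flow now 16.
No augmenting path remains; maximum flow = 16.
By max-flow min-cut, the minimum cut capacity equals the max flow.
In the residual graph, reachable from x0: {x0, x1, x2, x3, x4, x8}.
Min-cut edges: x2→x5 (4), x4→x6 (6), x4→x7 (4), x8→x9 (2); capacity 4 + 6 + 4 + 2 = 16.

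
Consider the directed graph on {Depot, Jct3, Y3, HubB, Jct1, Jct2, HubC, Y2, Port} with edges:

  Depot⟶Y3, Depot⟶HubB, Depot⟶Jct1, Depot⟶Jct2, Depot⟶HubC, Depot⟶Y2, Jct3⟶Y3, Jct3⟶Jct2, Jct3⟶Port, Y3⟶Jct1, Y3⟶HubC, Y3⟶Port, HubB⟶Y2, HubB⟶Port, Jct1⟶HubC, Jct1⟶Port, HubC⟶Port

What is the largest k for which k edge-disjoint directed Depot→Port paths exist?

4

Assign every edge capacity 1; by Menger, the answer equals the max flow.
Path Depot→Y3→Port (+1); total 1.
Path Depot→HubB→Port (+1); total 2.
Path Depot→Jct1→Port (+1); total 3.
Path Depot→HubC→Port (+1); total 4.
No residual Depot→Port path; max flow = 4.
Certifying cut of size 4: {Depot→HubB, Depot→HubC, Depot→Jct1, Depot→Y3}.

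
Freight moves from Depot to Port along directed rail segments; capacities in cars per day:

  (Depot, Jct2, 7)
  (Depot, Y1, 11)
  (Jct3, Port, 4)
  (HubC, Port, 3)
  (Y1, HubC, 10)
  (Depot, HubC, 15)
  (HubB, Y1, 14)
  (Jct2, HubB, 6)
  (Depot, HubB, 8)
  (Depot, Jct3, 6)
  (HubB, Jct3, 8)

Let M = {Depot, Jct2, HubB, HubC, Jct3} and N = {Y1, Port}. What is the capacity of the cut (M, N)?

Edges leaving {Depot, Jct2, HubB, HubC, Jct3}: Depot→Y1 (11), HubB→Y1 (14), HubC→Port (3), Jct3→Port (4).
Cut capacity = 11 + 14 + 3 + 4 = 32.

32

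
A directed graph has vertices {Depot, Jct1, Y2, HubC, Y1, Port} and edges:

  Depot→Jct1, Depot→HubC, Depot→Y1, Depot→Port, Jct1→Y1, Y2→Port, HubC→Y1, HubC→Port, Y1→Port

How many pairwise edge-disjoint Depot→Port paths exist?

3

Assign every edge capacity 1; by Menger, the answer equals the max flow.
Path Depot→Port (+1); total 1.
Path Depot→HubC→Port (+1); total 2.
Path Depot→Y1→Port (+1); total 3.
No residual Depot→Port path; max flow = 3.
Certifying cut of size 3: {Depot→HubC, Depot→Port, Y1→Port}.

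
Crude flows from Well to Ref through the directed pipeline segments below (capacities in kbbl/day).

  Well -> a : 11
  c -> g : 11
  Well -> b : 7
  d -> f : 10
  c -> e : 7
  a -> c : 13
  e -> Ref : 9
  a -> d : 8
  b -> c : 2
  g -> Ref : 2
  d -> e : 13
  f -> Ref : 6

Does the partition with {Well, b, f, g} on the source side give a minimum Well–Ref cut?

No — its capacity is 21, but the minimum cut has capacity 13.

Given cut capacity: 11 + 2 + 6 + 2 = 21.
Augment Well→a→c→e→Ref: bottleneck 7, flow now 7.
Augment Well→a→c→g→Ref: bottleneck 2, flow now 9.
Augment Well→a→d→e→Ref: bottleneck 2, flow now 11.
Augment Well→b→c→a→d→f→Ref: bottleneck 2, flow now 13. (uses reverse residual edge)
No augmenting path remains; maximum flow = 13.
In the residual graph, reachable from Well: {Well, b}.
Min-cut edges: Well→a (11), b→c (2); capacity 11 + 2 = 13.
Cut capacity 21 exceeds the max flow 13, so it is not minimum.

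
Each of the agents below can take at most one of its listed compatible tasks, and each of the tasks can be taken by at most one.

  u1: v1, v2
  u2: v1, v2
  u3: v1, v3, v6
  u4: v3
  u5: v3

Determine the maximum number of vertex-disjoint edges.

Unit-capacity flow: source→left, listed edges, right→sink; max matching = max flow.
Augmenting path u1→v1 (+1); matched 1.
Augmenting path u2→v2 (+1); matched 2.
Augmenting path u3→v3 (+1); matched 3.
Augmenting path u4→v3→u3→v6 (+1); matched 4.
No augmenting path remains; maximum matching = 4.
König certificate: {u1, u2, u3, v3} is a vertex cover of size 4 (every listed pair touches it), so no matching can be larger.

4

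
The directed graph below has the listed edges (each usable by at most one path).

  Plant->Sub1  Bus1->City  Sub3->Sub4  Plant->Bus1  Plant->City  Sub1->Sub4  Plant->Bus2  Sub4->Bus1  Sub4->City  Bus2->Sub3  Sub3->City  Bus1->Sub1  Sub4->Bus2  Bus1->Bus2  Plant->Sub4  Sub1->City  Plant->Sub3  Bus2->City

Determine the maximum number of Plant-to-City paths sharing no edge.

6

Assign every edge capacity 1; by Menger, the answer equals the max flow.
Path Plant→City (+1); total 1.
Path Plant→Sub3→City (+1); total 2.
Path Plant→Sub4→City (+1); total 3.
Path Plant→Bus1→City (+1); total 4.
Path Plant→Bus2→City (+1); total 5.
Path Plant→Sub1→City (+1); total 6.
No residual Plant→City path; max flow = 6.
Certifying cut of size 6: {Plant→Bus1, Plant→Bus2, Plant→City, Plant→Sub1, Plant→Sub3, Plant→Sub4}.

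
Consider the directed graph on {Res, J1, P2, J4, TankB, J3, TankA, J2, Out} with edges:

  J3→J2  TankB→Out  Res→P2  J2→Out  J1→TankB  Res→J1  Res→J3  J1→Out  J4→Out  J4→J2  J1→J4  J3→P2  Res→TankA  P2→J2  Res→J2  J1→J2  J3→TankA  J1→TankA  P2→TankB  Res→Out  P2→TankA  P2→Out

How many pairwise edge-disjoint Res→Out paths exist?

Assign every edge capacity 1; by Menger, the answer equals the max flow.
Path Res→Out (+1); total 1.
Path Res→J1→Out (+1); total 2.
Path Res→P2→Out (+1); total 3.
Path Res→J2→Out (+1); total 4.
Path Res→J3→P2→TankB→Out (+1); total 5.
No residual Res→Out path; max flow = 5.
Certifying cut of size 5: {Res→J1, Res→J2, Res→J3, Res→Out, Res→P2}.

5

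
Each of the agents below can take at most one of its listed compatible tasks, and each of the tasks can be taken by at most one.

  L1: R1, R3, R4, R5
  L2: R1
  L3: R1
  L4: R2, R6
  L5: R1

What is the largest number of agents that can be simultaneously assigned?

Unit-capacity flow: source→left, listed edges, right→sink; max matching = max flow.
Augmenting path L1→R1 (+1); matched 1.
Augmenting path L4→R2 (+1); matched 2.
Augmenting path L2→R1→L1→R3 (+1); matched 3.
No augmenting path remains; maximum matching = 3.
König certificate: {L1, L4, R1} is a vertex cover of size 3 (every listed pair touches it), so no matching can be larger.

3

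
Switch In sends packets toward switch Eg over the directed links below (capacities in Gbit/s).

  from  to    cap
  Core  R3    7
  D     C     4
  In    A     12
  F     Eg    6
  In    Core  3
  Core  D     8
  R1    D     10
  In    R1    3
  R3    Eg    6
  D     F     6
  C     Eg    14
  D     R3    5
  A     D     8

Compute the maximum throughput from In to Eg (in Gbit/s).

Augment In→Core→R3→Eg: bottleneck 3, flow now 3.
Augment In→R1→D→R3→Eg: bottleneck 3, flow now 6.
Augment In→A→D→F→Eg: bottleneck 6, flow now 12.
Augment In→A→D→C→Eg: bottleneck 2, flow now 14.
No augmenting path remains; maximum flow = 14.
In the residual graph, reachable from In: {In, A}.
Min-cut edges: In→R1 (3), In→Core (3), A→D (8); capacity 3 + 3 + 8 = 14.
This cut is saturated, so no flow can exceed 14.

14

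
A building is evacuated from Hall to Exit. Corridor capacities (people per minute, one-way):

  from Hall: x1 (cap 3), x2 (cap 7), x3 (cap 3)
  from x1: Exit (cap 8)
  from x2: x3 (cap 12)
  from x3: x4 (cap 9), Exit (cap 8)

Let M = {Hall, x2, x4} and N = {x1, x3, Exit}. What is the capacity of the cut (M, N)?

18

Edges leaving {Hall, x2, x4}: Hall→x1 (3), Hall→x3 (3), x2→x3 (12).
Cut capacity = 3 + 3 + 12 = 18.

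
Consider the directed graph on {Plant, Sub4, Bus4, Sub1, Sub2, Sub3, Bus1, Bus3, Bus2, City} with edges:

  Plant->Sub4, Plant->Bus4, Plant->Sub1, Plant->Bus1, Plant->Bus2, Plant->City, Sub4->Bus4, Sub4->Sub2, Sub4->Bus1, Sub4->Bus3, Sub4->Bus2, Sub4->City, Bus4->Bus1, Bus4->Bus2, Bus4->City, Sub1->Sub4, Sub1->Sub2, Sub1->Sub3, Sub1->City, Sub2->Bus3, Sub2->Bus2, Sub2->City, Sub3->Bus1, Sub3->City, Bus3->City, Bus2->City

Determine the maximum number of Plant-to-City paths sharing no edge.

5

Assign every edge capacity 1; by Menger, the answer equals the max flow.
Path Plant→City (+1); total 1.
Path Plant→Sub4→City (+1); total 2.
Path Plant→Bus4→City (+1); total 3.
Path Plant→Sub1→City (+1); total 4.
Path Plant→Bus2→City (+1); total 5.
No residual Plant→City path; max flow = 5.
Certifying cut of size 5: {Plant→Bus2, Plant→Bus4, Plant→City, Plant→Sub1, Plant→Sub4}.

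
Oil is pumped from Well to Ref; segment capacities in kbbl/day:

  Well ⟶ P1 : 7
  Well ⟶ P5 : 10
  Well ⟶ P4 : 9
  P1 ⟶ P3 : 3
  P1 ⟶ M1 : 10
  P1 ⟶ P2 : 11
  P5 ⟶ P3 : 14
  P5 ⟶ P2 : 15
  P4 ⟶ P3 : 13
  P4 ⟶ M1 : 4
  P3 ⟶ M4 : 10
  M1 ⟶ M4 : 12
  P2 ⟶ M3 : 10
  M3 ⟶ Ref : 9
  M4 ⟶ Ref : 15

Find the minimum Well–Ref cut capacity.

Augment Well→P1→P3→M4→Ref: bottleneck 3, flow now 3.
Augment Well→P1→M1→M4→Ref: bottleneck 4, flow now 7.
Augment Well→P5→P3→M4→Ref: bottleneck 7, flow now 14.
Augment Well→P5→P2→M3→Ref: bottleneck 3, flow now 17.
Augment Well→P4→M1→M4→Ref: bottleneck 1, flow now 18.
Augment Well→P4→P3→P1→P2→M3→Ref: bottleneck 3, flow now 21. (uses reverse residual edge)
Augment Well→P4→P3→P5→P2→M3→Ref: bottleneck 3, flow now 24. (uses reverse residual edge)
No augmenting path remains; maximum flow = 24.
By max-flow min-cut, the minimum cut capacity equals the max flow.
In the residual graph, reachable from Well: {Well, P1, P5, P4, P3, M1, P2, M3, M4}.
Min-cut edges: M3→Ref (9), M4→Ref (15); capacity 9 + 15 = 24.

24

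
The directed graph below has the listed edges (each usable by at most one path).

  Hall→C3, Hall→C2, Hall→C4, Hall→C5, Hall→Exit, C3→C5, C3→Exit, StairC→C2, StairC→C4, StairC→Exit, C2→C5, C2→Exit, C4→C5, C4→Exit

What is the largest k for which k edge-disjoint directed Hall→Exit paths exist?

4

Assign every edge capacity 1; by Menger, the answer equals the max flow.
Path Hall→Exit (+1); total 1.
Path Hall→C3→Exit (+1); total 2.
Path Hall→C2→Exit (+1); total 3.
Path Hall→C4→Exit (+1); total 4.
No residual Hall→Exit path; max flow = 4.
Certifying cut of size 4: {Hall→C2, Hall→C3, Hall→C4, Hall→Exit}.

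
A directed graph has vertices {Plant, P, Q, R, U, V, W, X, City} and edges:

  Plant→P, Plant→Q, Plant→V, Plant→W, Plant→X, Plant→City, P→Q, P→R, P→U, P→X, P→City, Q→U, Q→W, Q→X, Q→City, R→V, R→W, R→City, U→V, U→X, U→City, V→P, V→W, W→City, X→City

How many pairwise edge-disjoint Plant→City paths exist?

6

Assign every edge capacity 1; by Menger, the answer equals the max flow.
Path Plant→City (+1); total 1.
Path Plant→P→City (+1); total 2.
Path Plant→Q→City (+1); total 3.
Path Plant→W→City (+1); total 4.
Path Plant→X→City (+1); total 5.
Path Plant→V→P→R→City (+1); total 6.
No residual Plant→City path; max flow = 6.
Certifying cut of size 6: {Plant→City, Plant→P, Plant→Q, Plant→V, Plant→W, Plant→X}.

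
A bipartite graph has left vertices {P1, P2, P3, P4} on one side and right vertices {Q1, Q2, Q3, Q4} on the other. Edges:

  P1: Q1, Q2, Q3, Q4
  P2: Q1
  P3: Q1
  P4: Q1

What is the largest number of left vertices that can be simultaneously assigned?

Unit-capacity flow: source→left, listed edges, right→sink; max matching = max flow.
Augmenting path P1→Q1 (+1); matched 1.
Augmenting path P2→Q1→P1→Q2 (+1); matched 2.
No augmenting path remains; maximum matching = 2.
König certificate: {P1, Q1} is a vertex cover of size 2 (every listed pair touches it), so no matching can be larger.

2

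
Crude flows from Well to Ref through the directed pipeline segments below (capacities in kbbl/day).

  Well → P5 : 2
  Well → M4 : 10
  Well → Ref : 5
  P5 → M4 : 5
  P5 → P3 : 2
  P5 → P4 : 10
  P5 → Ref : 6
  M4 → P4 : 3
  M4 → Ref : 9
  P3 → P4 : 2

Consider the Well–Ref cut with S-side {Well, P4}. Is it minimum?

No — its capacity is 17, but the minimum cut has capacity 16.

Given cut capacity: 2 + 10 + 5 = 17.
Augment Well→Ref: bottleneck 5, flow now 5.
Augment Well→P5→Ref: bottleneck 2, flow now 7.
Augment Well→M4→Ref: bottleneck 9, flow now 16.
No augmenting path remains; maximum flow = 16.
In the residual graph, reachable from Well: {Well, M4, P4}.
Min-cut edges: Well→P5 (2), Well→Ref (5), M4→Ref (9); capacity 2 + 5 + 9 = 16.
Cut capacity 17 exceeds the max flow 16, so it is not minimum.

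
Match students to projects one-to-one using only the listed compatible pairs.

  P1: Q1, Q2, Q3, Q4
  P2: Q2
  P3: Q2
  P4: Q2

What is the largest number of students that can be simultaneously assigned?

Unit-capacity flow: source→left, listed edges, right→sink; max matching = max flow.
Augmenting path P1→Q1 (+1); matched 1.
Augmenting path P2→Q2 (+1); matched 2.
No augmenting path remains; maximum matching = 2.
König certificate: {P1, Q2} is a vertex cover of size 2 (every listed pair touches it), so no matching can be larger.

2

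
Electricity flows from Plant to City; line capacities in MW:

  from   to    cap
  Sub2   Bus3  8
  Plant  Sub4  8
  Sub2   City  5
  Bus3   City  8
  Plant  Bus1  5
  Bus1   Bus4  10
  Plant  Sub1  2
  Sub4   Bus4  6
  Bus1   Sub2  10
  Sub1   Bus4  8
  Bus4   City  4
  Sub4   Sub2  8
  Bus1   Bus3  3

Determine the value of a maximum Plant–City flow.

15

Augment Plant→Bus1→Bus3→City: bottleneck 3, flow now 3.
Augment Plant→Bus1→Sub2→City: bottleneck 2, flow now 5.
Augment Plant→Sub1→Bus4→City: bottleneck 2, flow now 7.
Augment Plant→Sub4→Sub2→City: bottleneck 3, flow now 10.
Augment Plant→Sub4→Bus4→City: bottleneck 2, flow now 12.
Augment Plant→Sub4→Sub2→Bus3→City: bottleneck 3, flow now 15.
No augmenting path remains; maximum flow = 15.
In the residual graph, reachable from Plant: {Plant}.
Min-cut edges: Plant→Bus1 (5), Plant→Sub1 (2), Plant→Sub4 (8); capacity 5 + 2 + 8 = 15.
This cut is saturated, so no flow can exceed 15.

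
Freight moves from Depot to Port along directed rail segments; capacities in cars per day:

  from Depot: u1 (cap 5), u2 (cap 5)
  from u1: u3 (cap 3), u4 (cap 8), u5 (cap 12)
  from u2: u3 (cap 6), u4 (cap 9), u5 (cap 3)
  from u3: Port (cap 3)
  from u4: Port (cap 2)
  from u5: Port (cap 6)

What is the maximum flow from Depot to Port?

10

Augment Depot→u1→u3→Port: bottleneck 3, flow now 3.
Augment Depot→u1→u4→Port: bottleneck 2, flow now 5.
Augment Depot→u2→u5→Port: bottleneck 3, flow now 8.
Augment Depot→u2→u3→u1→u5→Port: bottleneck 2, flow now 10. (uses reverse residual edge)
No augmenting path remains; maximum flow = 10.
In the residual graph, reachable from Depot: {Depot}.
Min-cut edges: Depot→u1 (5), Depot→u2 (5); capacity 5 + 5 = 10.
This cut is saturated, so no flow can exceed 10.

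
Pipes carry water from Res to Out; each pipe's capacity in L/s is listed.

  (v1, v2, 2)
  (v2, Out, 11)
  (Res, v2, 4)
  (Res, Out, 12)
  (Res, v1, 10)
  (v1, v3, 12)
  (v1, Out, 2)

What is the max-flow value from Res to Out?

20

Augment Res→Out: bottleneck 12, flow now 12.
Augment Res→v1→Out: bottleneck 2, flow now 14.
Augment Res→v2→Out: bottleneck 4, flow now 18.
Augment Res→v1→v2→Out: bottleneck 2, flow now 20.
No augmenting path remains; maximum flow = 20.
In the residual graph, reachable from Res: {Res, v1, v3}.
Min-cut edges: Res→v2 (4), Res→Out (12), v1→v2 (2), v1→Out (2); capacity 4 + 12 + 2 + 2 = 20.
This cut is saturated, so no flow can exceed 20.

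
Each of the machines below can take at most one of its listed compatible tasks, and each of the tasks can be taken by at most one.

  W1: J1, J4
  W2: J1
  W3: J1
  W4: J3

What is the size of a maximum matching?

Unit-capacity flow: source→left, listed edges, right→sink; max matching = max flow.
Augmenting path W1→J1 (+1); matched 1.
Augmenting path W4→J3 (+1); matched 2.
Augmenting path W2→J1→W1→J4 (+1); matched 3.
No augmenting path remains; maximum matching = 3.
König certificate: {W1, W4, J1} is a vertex cover of size 3 (every listed pair touches it), so no matching can be larger.

3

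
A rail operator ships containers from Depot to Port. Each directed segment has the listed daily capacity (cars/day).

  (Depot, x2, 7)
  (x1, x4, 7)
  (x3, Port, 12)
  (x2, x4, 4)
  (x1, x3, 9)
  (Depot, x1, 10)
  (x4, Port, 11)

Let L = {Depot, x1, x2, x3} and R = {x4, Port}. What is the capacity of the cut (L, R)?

23

Edges leaving {Depot, x1, x2, x3}: x1→x4 (7), x2→x4 (4), x3→Port (12).
Cut capacity = 7 + 4 + 12 = 23.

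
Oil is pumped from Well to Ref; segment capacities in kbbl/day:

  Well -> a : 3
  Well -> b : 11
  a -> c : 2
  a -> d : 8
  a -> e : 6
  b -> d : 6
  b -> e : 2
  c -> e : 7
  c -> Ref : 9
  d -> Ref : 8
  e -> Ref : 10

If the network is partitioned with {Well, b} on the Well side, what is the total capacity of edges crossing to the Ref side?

Edges leaving {Well, b}: Well→a (3), b→d (6), b→e (2).
Cut capacity = 3 + 6 + 2 = 11.

11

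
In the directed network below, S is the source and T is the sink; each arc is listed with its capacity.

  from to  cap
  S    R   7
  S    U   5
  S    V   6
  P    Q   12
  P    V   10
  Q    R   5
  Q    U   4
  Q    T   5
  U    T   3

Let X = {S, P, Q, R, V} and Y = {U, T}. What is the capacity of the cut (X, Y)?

Edges leaving {S, P, Q, R, V}: S→U (5), Q→U (4), Q→T (5).
Cut capacity = 5 + 4 + 5 = 14.

14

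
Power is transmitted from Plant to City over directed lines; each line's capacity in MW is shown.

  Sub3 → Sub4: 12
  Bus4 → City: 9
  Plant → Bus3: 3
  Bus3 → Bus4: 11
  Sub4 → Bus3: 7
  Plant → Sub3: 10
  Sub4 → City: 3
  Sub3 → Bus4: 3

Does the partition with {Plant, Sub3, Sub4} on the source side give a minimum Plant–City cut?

No — its capacity is 16, but the minimum cut has capacity 12.

Given cut capacity: 3 + 3 + 7 + 3 = 16.
Augment Plant→Bus3→Bus4→City: bottleneck 3, flow now 3.
Augment Plant→Sub3→Bus4→City: bottleneck 3, flow now 6.
Augment Plant→Sub3→Sub4→City: bottleneck 3, flow now 9.
Augment Plant→Sub3→Sub4→Bus3→Bus4→City: bottleneck 3, flow now 12.
No augmenting path remains; maximum flow = 12.
In the residual graph, reachable from Plant: {Plant, Bus3, Sub3, Bus4, Sub4}.
Min-cut edges: Bus4→City (9), Sub4→City (3); capacity 9 + 3 = 12.
Cut capacity 16 exceeds the max flow 12, so it is not minimum.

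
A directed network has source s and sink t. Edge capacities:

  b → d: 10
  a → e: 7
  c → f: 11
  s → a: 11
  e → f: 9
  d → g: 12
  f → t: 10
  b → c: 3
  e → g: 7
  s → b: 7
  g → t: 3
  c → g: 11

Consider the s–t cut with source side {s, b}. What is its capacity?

24

Edges leaving {s, b}: s→a (11), b→c (3), b→d (10).
Cut capacity = 11 + 3 + 10 = 24.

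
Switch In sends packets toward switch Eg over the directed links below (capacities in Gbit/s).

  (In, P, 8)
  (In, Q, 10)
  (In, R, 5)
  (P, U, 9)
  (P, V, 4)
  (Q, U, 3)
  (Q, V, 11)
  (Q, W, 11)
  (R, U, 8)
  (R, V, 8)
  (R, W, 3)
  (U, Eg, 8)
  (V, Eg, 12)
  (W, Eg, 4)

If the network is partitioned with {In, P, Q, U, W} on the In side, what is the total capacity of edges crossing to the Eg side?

Edges leaving {In, P, Q, U, W}: In→R (5), P→V (4), Q→V (11), U→Eg (8), W→Eg (4).
Cut capacity = 5 + 4 + 11 + 8 + 4 = 32.

32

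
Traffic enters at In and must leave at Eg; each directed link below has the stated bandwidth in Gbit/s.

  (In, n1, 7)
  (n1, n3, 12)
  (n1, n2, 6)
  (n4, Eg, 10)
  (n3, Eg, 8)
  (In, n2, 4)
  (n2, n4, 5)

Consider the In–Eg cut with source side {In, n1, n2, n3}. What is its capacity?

Edges leaving {In, n1, n2, n3}: n2→n4 (5), n3→Eg (8).
Cut capacity = 5 + 8 = 13.

13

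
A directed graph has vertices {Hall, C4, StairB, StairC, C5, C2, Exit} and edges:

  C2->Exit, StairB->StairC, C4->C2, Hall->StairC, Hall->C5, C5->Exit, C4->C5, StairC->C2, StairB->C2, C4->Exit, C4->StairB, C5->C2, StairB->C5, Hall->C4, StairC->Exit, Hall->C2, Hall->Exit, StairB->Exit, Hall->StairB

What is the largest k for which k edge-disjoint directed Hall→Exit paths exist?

6

Assign every edge capacity 1; by Menger, the answer equals the max flow.
Path Hall→Exit (+1); total 1.
Path Hall→C4→Exit (+1); total 2.
Path Hall→StairB→Exit (+1); total 3.
Path Hall→StairC→Exit (+1); total 4.
Path Hall→C5→Exit (+1); total 5.
Path Hall→C2→Exit (+1); total 6.
No residual Hall→Exit path; max flow = 6.
Certifying cut of size 6: {Hall→C2, Hall→C4, Hall→C5, Hall→Exit, Hall→StairB, Hall→StairC}.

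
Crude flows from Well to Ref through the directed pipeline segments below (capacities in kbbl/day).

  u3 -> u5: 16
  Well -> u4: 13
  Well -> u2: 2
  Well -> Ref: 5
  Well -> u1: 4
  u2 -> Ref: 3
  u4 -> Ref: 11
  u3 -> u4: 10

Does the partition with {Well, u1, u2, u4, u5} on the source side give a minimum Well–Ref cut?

No — its capacity is 19, but the minimum cut has capacity 18.

Given cut capacity: 5 + 3 + 11 = 19.
Augment Well→Ref: bottleneck 5, flow now 5.
Augment Well→u2→Ref: bottleneck 2, flow now 7.
Augment Well→u4→Ref: bottleneck 11, flow now 18.
No augmenting path remains; maximum flow = 18.
In the residual graph, reachable from Well: {Well, u1, u4}.
Min-cut edges: Well→u2 (2), Well→Ref (5), u4→Ref (11); capacity 2 + 5 + 11 = 18.
Cut capacity 19 exceeds the max flow 18, so it is not minimum.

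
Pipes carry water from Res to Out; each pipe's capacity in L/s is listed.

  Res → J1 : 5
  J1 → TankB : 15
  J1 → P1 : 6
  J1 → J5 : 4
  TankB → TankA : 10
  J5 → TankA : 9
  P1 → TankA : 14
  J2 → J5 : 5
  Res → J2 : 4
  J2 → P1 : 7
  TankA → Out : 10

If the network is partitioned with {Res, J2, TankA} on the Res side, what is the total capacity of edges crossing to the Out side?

Edges leaving {Res, J2, TankA}: Res→J1 (5), J2→J5 (5), J2→P1 (7), TankA→Out (10).
Cut capacity = 5 + 5 + 7 + 10 = 27.

27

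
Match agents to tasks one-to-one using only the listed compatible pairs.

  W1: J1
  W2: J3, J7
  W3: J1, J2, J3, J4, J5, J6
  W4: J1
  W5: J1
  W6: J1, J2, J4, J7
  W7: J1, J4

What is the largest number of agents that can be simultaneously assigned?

Unit-capacity flow: source→left, listed edges, right→sink; max matching = max flow.
Augmenting path W1→J1 (+1); matched 1.
Augmenting path W2→J3 (+1); matched 2.
Augmenting path W3→J2 (+1); matched 3.
Augmenting path W6→J4 (+1); matched 4.
Augmenting path W7→J4→W6→J7 (+1); matched 5.
No augmenting path remains; maximum matching = 5.
König certificate: {W2, W3, W6, W7, J1} is a vertex cover of size 5 (every listed pair touches it), so no matching can be larger.

5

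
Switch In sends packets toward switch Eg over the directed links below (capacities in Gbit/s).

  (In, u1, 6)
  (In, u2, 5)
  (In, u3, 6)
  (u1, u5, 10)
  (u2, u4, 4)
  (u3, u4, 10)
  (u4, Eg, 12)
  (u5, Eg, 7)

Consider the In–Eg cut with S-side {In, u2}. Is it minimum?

Yes — it is a minimum cut (capacity 16).

Given cut capacity: 6 + 6 + 4 = 16.
Augment In→u1→u5→Eg: bottleneck 6, flow now 6.
Augment In→u2→u4→Eg: bottleneck 4, flow now 10.
Augment In→u3→u4→Eg: bottleneck 6, flow now 16.
No augmenting path remains; maximum flow = 16.
Cut capacity 16 equals the max flow, so it is a minimum cut.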